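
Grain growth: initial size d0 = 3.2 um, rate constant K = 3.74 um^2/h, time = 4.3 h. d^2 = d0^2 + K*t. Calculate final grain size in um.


d^2 = 3.2^2 + 3.74*4.3 = 26.322
d = sqrt(26.322) = 5.13 um

5.13


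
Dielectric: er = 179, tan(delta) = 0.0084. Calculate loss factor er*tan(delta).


Loss = 179 * 0.0084 = 1.504

1.504


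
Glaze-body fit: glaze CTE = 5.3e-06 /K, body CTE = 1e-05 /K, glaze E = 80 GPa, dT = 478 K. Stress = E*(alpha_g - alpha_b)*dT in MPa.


Stress = 80*1000*(5.3e-06 - 1e-05)*478 = -179.7 MPa

-179.7


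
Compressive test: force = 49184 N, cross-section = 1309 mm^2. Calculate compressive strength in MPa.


CS = 49184 / 1309 = 37.6 MPa

37.6


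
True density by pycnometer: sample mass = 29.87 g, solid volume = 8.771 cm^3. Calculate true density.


TD = 29.87 / 8.771 = 3.406 g/cm^3

3.406


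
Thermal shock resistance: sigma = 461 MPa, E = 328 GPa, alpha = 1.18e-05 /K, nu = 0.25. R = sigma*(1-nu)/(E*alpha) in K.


R = 461*(1-0.25)/(328*1000*1.18e-05) = 89 K

89


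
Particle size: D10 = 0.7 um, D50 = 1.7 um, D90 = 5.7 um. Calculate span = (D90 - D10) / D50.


Span = (5.7 - 0.7) / 1.7 = 5.0 / 1.7 = 2.941

2.941


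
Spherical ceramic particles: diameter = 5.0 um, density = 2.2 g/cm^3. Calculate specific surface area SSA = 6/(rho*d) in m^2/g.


SSA = 6 / (2.2 * 5.0) = 0.545 m^2/g

0.545


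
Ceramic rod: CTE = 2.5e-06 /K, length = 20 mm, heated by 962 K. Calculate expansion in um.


dL = 2.5e-06 * 20 * 962 * 1000 = 48.1 um

48.1


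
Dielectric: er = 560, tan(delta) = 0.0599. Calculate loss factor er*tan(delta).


Loss = 560 * 0.0599 = 33.544

33.544


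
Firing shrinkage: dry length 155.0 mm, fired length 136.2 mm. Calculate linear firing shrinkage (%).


FS = (155.0 - 136.2) / 155.0 * 100 = 12.13%

12.13


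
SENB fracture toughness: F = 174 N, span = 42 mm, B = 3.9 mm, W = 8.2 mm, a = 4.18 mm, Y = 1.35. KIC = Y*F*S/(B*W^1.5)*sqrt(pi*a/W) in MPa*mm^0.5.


KIC = 1.35*174*42/(3.9*8.2^1.5)*sqrt(pi*4.18/8.2) = 136.33

136.33


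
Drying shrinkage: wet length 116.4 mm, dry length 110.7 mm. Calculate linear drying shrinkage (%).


DS = (116.4 - 110.7) / 116.4 * 100 = 4.9%

4.9


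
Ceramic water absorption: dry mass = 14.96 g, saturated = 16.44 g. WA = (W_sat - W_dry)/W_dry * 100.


WA = (16.44 - 14.96) / 14.96 * 100 = 9.89%

9.89


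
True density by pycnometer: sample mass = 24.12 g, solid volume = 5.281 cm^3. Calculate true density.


TD = 24.12 / 5.281 = 4.567 g/cm^3

4.567


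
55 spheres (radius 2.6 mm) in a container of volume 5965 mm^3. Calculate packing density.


V_sphere = 4/3*pi*2.6^3 = 73.6222 mm^3
Total V = 55*73.6222 = 4049.221 mm^3
PD = 4049.221 / 5965 = 0.679

0.679


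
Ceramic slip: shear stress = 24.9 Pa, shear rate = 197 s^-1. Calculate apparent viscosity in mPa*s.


eta = tau/gamma * 1000 = 24.9/197 * 1000 = 126.4 mPa*s

126.4


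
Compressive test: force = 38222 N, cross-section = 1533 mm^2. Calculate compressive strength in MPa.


CS = 38222 / 1533 = 24.9 MPa

24.9


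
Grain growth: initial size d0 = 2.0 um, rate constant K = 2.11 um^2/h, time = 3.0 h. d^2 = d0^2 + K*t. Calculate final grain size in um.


d^2 = 2.0^2 + 2.11*3.0 = 10.33
d = sqrt(10.33) = 3.21 um

3.21


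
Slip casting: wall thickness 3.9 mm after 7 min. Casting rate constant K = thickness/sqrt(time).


K = 3.9 / sqrt(7) = 3.9 / 2.6458 = 1.474 mm/min^0.5

1.474


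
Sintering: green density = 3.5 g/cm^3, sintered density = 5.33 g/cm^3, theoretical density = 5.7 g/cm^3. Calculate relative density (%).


Relative = 5.33 / 5.7 * 100 = 93.5%

93.5


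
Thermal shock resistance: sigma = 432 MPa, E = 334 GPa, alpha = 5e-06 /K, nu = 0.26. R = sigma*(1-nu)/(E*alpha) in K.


R = 432*(1-0.26)/(334*1000*5e-06) = 191 K

191


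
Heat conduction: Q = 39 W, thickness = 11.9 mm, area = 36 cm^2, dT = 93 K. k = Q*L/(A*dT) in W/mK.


k = 39*11.9/1000/(36/10000*93) = 1.39 W/mK

1.39


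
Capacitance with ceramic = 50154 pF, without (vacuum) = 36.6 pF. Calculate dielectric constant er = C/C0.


er = 50154 / 36.6 = 1370.33

1370.33


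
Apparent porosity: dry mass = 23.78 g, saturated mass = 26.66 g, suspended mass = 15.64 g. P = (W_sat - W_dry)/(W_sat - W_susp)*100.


P = (26.66 - 23.78) / (26.66 - 15.64) * 100 = 2.88 / 11.02 * 100 = 26.1%

26.1


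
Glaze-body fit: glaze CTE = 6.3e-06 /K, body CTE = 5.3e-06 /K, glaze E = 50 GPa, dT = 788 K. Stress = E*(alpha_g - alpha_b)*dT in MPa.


Stress = 50*1000*(6.3e-06 - 5.3e-06)*788 = 39.4 MPa

39.4


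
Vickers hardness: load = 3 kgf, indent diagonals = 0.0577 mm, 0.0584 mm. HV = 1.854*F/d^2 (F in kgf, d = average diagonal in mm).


d_avg = (0.0577+0.0584)/2 = 0.05805 mm
HV = 1.854*3/0.05805^2 = 1651

1651


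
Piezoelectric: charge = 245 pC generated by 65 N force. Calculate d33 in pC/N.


d33 = 245 / 65 = 3.8 pC/N

3.8


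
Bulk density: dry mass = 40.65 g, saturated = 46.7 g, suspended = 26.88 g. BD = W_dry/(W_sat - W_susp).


BD = 40.65 / (46.7 - 26.88) = 40.65 / 19.82 = 2.051 g/cm^3

2.051


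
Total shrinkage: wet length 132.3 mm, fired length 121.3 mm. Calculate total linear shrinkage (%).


TS = (132.3 - 121.3) / 132.3 * 100 = 8.31%

8.31


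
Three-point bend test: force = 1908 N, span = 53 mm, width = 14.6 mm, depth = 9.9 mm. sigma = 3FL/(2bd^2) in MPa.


sigma = 3*1908*53/(2*14.6*9.9^2) = 106.0 MPa

106.0


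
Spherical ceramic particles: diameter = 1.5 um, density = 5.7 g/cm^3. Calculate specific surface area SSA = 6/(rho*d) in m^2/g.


SSA = 6 / (5.7 * 1.5) = 0.702 m^2/g

0.702


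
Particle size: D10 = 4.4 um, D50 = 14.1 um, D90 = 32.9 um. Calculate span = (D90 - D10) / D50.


Span = (32.9 - 4.4) / 14.1 = 28.5 / 14.1 = 2.021

2.021


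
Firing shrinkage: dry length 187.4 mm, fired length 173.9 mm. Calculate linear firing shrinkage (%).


FS = (187.4 - 173.9) / 187.4 * 100 = 7.2%

7.2


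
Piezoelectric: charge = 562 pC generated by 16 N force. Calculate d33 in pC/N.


d33 = 562 / 16 = 35.1 pC/N

35.1


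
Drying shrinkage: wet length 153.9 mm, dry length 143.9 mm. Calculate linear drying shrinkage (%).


DS = (153.9 - 143.9) / 153.9 * 100 = 6.5%

6.5


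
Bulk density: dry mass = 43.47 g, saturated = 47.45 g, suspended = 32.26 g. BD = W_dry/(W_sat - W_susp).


BD = 43.47 / (47.45 - 32.26) = 43.47 / 15.19 = 2.862 g/cm^3

2.862


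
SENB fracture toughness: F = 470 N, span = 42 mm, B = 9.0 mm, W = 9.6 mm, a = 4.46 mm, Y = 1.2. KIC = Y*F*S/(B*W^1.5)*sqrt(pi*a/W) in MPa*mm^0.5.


KIC = 1.2*470*42/(9.0*9.6^1.5)*sqrt(pi*4.46/9.6) = 106.9

106.9


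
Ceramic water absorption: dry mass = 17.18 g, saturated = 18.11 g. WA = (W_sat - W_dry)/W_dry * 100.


WA = (18.11 - 17.18) / 17.18 * 100 = 5.41%

5.41


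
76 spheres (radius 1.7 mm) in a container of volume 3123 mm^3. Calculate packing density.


V_sphere = 4/3*pi*1.7^3 = 20.5795 mm^3
Total V = 76*20.5795 = 1564.042 mm^3
PD = 1564.042 / 3123 = 0.501

0.501


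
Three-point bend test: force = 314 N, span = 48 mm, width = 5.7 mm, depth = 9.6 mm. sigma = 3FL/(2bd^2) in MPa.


sigma = 3*314*48/(2*5.7*9.6^2) = 43.0 MPa

43.0


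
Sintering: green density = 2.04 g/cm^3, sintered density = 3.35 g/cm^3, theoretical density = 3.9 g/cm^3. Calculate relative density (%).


Relative = 3.35 / 3.9 * 100 = 85.9%

85.9


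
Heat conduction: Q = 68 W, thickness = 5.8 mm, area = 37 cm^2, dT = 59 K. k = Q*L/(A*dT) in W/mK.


k = 68*5.8/1000/(37/10000*59) = 1.81 W/mK

1.81


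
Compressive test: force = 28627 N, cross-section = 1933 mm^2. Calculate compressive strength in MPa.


CS = 28627 / 1933 = 14.8 MPa

14.8


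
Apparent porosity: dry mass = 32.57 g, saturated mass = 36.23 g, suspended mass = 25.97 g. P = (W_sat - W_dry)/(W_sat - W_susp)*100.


P = (36.23 - 32.57) / (36.23 - 25.97) * 100 = 3.66 / 10.26 * 100 = 35.7%

35.7


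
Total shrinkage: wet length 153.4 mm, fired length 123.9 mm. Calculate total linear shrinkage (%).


TS = (153.4 - 123.9) / 153.4 * 100 = 19.23%

19.23


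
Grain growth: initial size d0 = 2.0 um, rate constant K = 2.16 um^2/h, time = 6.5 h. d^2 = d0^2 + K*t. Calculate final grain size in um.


d^2 = 2.0^2 + 2.16*6.5 = 18.04
d = sqrt(18.04) = 4.25 um

4.25


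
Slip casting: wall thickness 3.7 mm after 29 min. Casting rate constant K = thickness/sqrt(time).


K = 3.7 / sqrt(29) = 3.7 / 5.3852 = 0.687 mm/min^0.5

0.687


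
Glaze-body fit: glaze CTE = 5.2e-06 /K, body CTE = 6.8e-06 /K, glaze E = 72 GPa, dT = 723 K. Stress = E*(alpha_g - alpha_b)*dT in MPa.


Stress = 72*1000*(5.2e-06 - 6.8e-06)*723 = -83.3 MPa

-83.3


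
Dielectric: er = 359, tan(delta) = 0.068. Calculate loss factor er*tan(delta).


Loss = 359 * 0.068 = 24.412

24.412


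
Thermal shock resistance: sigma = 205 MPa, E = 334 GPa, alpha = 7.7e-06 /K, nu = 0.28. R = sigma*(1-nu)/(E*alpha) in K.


R = 205*(1-0.28)/(334*1000*7.7e-06) = 57 K

57


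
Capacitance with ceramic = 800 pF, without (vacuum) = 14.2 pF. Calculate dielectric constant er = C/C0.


er = 800 / 14.2 = 56.34

56.34


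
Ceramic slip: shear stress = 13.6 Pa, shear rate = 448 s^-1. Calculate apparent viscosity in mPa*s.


eta = tau/gamma * 1000 = 13.6/448 * 1000 = 30.4 mPa*s

30.4


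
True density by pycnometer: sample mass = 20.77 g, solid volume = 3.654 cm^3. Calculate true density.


TD = 20.77 / 3.654 = 5.684 g/cm^3

5.684


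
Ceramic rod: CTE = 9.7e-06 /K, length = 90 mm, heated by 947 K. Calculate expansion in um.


dL = 9.7e-06 * 90 * 947 * 1000 = 826.731 um

826.731


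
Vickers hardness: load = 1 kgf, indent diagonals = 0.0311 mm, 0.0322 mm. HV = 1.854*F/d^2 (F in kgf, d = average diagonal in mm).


d_avg = (0.0311+0.0322)/2 = 0.03165 mm
HV = 1.854*1/0.03165^2 = 1851

1851


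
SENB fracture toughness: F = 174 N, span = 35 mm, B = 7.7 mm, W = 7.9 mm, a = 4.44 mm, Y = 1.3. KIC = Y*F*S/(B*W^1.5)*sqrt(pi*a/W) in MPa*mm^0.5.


KIC = 1.3*174*35/(7.7*7.9^1.5)*sqrt(pi*4.44/7.9) = 61.53

61.53


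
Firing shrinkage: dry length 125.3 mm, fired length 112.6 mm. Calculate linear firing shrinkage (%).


FS = (125.3 - 112.6) / 125.3 * 100 = 10.14%

10.14


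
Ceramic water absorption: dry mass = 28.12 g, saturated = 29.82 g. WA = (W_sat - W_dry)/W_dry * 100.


WA = (29.82 - 28.12) / 28.12 * 100 = 6.05%

6.05


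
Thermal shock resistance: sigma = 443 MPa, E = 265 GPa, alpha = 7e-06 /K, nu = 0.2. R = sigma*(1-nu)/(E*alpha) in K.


R = 443*(1-0.2)/(265*1000*7e-06) = 191 K

191


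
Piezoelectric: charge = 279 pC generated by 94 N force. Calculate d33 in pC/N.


d33 = 279 / 94 = 3.0 pC/N

3.0


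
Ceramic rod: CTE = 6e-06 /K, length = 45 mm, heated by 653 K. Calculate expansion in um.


dL = 6e-06 * 45 * 653 * 1000 = 176.31 um

176.31


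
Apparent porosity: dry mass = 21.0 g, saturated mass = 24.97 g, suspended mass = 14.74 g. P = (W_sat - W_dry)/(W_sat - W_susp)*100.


P = (24.97 - 21.0) / (24.97 - 14.74) * 100 = 3.97 / 10.23 * 100 = 38.8%

38.8


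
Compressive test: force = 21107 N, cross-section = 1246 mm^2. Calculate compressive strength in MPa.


CS = 21107 / 1246 = 16.9 MPa

16.9


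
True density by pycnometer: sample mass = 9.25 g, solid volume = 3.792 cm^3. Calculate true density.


TD = 9.25 / 3.792 = 2.439 g/cm^3

2.439


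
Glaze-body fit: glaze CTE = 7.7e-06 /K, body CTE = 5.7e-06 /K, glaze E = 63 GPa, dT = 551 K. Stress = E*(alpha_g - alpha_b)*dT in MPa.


Stress = 63*1000*(7.7e-06 - 5.7e-06)*551 = 69.4 MPa

69.4


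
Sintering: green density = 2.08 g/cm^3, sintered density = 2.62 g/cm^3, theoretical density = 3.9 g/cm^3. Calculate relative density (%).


Relative = 2.62 / 3.9 * 100 = 67.2%

67.2


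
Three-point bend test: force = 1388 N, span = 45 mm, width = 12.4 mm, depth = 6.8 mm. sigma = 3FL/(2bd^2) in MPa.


sigma = 3*1388*45/(2*12.4*6.8^2) = 163.4 MPa

163.4


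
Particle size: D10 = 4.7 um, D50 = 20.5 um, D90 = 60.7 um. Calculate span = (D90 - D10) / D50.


Span = (60.7 - 4.7) / 20.5 = 56.0 / 20.5 = 2.732

2.732


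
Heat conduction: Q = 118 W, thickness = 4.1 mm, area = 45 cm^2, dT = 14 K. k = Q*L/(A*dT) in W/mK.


k = 118*4.1/1000/(45/10000*14) = 7.68 W/mK

7.68


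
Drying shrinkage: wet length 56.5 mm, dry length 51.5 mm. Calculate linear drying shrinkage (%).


DS = (56.5 - 51.5) / 56.5 * 100 = 8.85%

8.85


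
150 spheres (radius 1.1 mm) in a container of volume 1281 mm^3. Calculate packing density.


V_sphere = 4/3*pi*1.1^3 = 5.5753 mm^3
Total V = 150*5.5753 = 836.295 mm^3
PD = 836.295 / 1281 = 0.653

0.653


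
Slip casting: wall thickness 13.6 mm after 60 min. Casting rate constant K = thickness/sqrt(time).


K = 13.6 / sqrt(60) = 13.6 / 7.746 = 1.756 mm/min^0.5

1.756


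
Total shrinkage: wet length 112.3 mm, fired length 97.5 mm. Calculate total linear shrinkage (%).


TS = (112.3 - 97.5) / 112.3 * 100 = 13.18%

13.18


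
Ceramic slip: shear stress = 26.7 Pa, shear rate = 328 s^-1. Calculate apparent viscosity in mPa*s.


eta = tau/gamma * 1000 = 26.7/328 * 1000 = 81.4 mPa*s

81.4


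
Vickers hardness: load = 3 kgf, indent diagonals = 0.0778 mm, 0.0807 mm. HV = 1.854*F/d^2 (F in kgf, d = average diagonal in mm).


d_avg = (0.0778+0.0807)/2 = 0.07925 mm
HV = 1.854*3/0.07925^2 = 886

886


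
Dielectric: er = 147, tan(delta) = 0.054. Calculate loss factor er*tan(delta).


Loss = 147 * 0.054 = 7.938

7.938


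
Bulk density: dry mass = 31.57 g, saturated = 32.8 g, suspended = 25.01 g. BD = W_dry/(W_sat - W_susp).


BD = 31.57 / (32.8 - 25.01) = 31.57 / 7.79 = 4.053 g/cm^3

4.053


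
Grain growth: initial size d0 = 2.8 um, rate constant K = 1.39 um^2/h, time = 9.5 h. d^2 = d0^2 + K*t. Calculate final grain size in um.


d^2 = 2.8^2 + 1.39*9.5 = 21.045
d = sqrt(21.045) = 4.59 um

4.59


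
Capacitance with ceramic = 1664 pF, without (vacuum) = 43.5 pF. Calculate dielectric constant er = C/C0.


er = 1664 / 43.5 = 38.25

38.25


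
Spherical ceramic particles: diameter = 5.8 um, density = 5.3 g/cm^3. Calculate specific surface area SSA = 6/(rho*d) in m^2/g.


SSA = 6 / (5.3 * 5.8) = 0.195 m^2/g

0.195


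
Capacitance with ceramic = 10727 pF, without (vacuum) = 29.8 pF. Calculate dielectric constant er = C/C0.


er = 10727 / 29.8 = 359.97

359.97


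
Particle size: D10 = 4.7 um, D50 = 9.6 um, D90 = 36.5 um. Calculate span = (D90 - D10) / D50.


Span = (36.5 - 4.7) / 9.6 = 31.8 / 9.6 = 3.313

3.313


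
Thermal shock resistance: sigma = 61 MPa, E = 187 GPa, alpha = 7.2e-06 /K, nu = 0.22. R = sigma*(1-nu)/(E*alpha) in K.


R = 61*(1-0.22)/(187*1000*7.2e-06) = 35 K

35


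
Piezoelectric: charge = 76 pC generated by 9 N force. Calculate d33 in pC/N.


d33 = 76 / 9 = 8.4 pC/N

8.4


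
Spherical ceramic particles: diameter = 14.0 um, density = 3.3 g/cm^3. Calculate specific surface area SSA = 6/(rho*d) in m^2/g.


SSA = 6 / (3.3 * 14.0) = 0.13 m^2/g

0.13


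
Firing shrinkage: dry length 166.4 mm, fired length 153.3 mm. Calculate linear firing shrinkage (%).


FS = (166.4 - 153.3) / 166.4 * 100 = 7.87%

7.87


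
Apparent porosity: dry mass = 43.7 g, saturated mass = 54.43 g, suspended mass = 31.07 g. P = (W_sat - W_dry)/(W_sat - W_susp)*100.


P = (54.43 - 43.7) / (54.43 - 31.07) * 100 = 10.73 / 23.36 * 100 = 45.9%

45.9


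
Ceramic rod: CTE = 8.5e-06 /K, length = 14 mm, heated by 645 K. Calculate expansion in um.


dL = 8.5e-06 * 14 * 645 * 1000 = 76.755 um

76.755


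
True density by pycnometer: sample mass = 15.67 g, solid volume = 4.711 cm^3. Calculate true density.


TD = 15.67 / 4.711 = 3.326 g/cm^3

3.326


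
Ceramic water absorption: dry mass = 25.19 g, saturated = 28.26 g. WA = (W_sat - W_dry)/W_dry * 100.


WA = (28.26 - 25.19) / 25.19 * 100 = 12.19%

12.19


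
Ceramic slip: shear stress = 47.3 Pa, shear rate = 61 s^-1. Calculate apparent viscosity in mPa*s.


eta = tau/gamma * 1000 = 47.3/61 * 1000 = 775.4 mPa*s

775.4


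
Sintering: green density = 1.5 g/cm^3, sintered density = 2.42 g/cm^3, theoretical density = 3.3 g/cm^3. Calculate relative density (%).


Relative = 2.42 / 3.3 * 100 = 73.3%

73.3


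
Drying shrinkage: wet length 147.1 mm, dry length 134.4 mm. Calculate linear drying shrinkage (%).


DS = (147.1 - 134.4) / 147.1 * 100 = 8.63%

8.63


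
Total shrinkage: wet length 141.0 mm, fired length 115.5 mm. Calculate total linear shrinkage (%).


TS = (141.0 - 115.5) / 141.0 * 100 = 18.09%

18.09


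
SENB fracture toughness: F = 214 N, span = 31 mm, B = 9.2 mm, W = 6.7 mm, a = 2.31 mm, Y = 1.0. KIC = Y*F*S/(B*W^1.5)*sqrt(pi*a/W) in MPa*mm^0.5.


KIC = 1.0*214*31/(9.2*6.7^1.5)*sqrt(pi*2.31/6.7) = 43.27

43.27


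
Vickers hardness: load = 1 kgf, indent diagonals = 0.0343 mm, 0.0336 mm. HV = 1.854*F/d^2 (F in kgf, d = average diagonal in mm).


d_avg = (0.0343+0.0336)/2 = 0.03395 mm
HV = 1.854*1/0.03395^2 = 1609

1609


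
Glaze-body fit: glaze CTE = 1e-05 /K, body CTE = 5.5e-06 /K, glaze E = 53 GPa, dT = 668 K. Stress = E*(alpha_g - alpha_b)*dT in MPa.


Stress = 53*1000*(1e-05 - 5.5e-06)*668 = 159.3 MPa

159.3


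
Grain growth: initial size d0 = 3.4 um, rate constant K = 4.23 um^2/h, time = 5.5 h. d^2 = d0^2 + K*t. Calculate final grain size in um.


d^2 = 3.4^2 + 4.23*5.5 = 34.825
d = sqrt(34.825) = 5.9 um

5.9


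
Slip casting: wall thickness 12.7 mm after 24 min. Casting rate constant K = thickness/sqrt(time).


K = 12.7 / sqrt(24) = 12.7 / 4.899 = 2.592 mm/min^0.5

2.592


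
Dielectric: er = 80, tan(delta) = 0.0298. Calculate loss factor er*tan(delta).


Loss = 80 * 0.0298 = 2.384

2.384


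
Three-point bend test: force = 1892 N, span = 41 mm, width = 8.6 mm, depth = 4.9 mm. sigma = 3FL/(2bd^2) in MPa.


sigma = 3*1892*41/(2*8.6*4.9^2) = 563.5 MPa

563.5


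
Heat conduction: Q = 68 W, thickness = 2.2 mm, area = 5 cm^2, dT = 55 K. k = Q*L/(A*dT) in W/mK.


k = 68*2.2/1000/(5/10000*55) = 5.44 W/mK

5.44


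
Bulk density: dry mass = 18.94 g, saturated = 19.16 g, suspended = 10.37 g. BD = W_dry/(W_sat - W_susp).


BD = 18.94 / (19.16 - 10.37) = 18.94 / 8.79 = 2.155 g/cm^3

2.155


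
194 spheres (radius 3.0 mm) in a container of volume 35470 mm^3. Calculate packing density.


V_sphere = 4/3*pi*3.0^3 = 113.0973 mm^3
Total V = 194*113.0973 = 21940.8762 mm^3
PD = 21940.8762 / 35470 = 0.619

0.619


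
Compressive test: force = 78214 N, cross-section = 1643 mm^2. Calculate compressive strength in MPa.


CS = 78214 / 1643 = 47.6 MPa

47.6


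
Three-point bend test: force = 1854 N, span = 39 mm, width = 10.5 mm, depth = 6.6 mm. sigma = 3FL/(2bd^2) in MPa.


sigma = 3*1854*39/(2*10.5*6.6^2) = 237.1 MPa

237.1


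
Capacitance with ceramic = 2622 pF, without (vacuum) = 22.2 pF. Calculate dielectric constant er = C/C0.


er = 2622 / 22.2 = 118.11

118.11


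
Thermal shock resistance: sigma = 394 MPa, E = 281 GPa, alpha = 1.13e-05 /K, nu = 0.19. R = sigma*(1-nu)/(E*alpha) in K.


R = 394*(1-0.19)/(281*1000*1.13e-05) = 101 K

101


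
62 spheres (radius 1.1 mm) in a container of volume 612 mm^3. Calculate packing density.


V_sphere = 4/3*pi*1.1^3 = 5.5753 mm^3
Total V = 62*5.5753 = 345.6686 mm^3
PD = 345.6686 / 612 = 0.565

0.565


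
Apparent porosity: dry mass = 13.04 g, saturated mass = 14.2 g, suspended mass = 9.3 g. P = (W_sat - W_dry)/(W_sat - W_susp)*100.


P = (14.2 - 13.04) / (14.2 - 9.3) * 100 = 1.16 / 4.9 * 100 = 23.7%

23.7


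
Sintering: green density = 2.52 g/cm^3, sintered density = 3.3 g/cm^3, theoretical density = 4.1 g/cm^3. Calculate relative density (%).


Relative = 3.3 / 4.1 * 100 = 80.5%

80.5


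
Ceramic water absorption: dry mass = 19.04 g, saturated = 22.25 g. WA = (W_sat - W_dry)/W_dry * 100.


WA = (22.25 - 19.04) / 19.04 * 100 = 16.86%

16.86


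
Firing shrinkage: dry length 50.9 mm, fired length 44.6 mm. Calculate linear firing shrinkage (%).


FS = (50.9 - 44.6) / 50.9 * 100 = 12.38%

12.38


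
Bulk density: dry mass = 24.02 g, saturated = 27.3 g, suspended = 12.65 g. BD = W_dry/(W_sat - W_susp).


BD = 24.02 / (27.3 - 12.65) = 24.02 / 14.65 = 1.64 g/cm^3

1.64


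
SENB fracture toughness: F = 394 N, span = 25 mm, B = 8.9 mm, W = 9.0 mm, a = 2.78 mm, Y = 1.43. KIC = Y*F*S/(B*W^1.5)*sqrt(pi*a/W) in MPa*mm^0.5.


KIC = 1.43*394*25/(8.9*9.0^1.5)*sqrt(pi*2.78/9.0) = 57.74

57.74


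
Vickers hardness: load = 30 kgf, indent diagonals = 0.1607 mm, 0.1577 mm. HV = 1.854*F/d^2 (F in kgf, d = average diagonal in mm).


d_avg = (0.1607+0.1577)/2 = 0.1592 mm
HV = 1.854*30/0.1592^2 = 2195

2195


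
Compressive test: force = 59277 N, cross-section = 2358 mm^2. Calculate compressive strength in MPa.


CS = 59277 / 2358 = 25.1 MPa

25.1


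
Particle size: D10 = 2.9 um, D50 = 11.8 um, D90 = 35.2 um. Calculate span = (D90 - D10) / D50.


Span = (35.2 - 2.9) / 11.8 = 32.3 / 11.8 = 2.737

2.737


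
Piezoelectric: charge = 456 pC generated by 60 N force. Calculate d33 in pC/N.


d33 = 456 / 60 = 7.6 pC/N

7.6


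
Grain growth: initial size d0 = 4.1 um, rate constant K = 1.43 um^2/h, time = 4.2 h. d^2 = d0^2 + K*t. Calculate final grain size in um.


d^2 = 4.1^2 + 1.43*4.2 = 22.816
d = sqrt(22.816) = 4.78 um

4.78


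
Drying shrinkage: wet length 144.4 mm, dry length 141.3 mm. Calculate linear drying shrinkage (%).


DS = (144.4 - 141.3) / 144.4 * 100 = 2.15%

2.15


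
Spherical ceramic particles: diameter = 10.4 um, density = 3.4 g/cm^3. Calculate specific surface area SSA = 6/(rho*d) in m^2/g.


SSA = 6 / (3.4 * 10.4) = 0.17 m^2/g

0.17


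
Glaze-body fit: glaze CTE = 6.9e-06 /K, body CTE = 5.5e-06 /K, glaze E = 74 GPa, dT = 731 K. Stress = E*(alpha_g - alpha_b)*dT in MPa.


Stress = 74*1000*(6.9e-06 - 5.5e-06)*731 = 75.7 MPa

75.7


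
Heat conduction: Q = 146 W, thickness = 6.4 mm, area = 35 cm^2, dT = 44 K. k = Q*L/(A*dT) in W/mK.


k = 146*6.4/1000/(35/10000*44) = 6.07 W/mK

6.07


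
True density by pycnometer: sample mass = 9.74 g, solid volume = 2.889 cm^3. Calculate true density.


TD = 9.74 / 2.889 = 3.371 g/cm^3

3.371


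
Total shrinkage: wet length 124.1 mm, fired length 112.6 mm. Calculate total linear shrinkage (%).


TS = (124.1 - 112.6) / 124.1 * 100 = 9.27%

9.27


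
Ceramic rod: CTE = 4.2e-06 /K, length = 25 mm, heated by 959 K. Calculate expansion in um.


dL = 4.2e-06 * 25 * 959 * 1000 = 100.695 um

100.695


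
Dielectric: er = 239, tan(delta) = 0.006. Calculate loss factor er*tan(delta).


Loss = 239 * 0.006 = 1.434

1.434


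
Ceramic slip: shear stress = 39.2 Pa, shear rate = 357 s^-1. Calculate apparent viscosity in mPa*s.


eta = tau/gamma * 1000 = 39.2/357 * 1000 = 109.8 mPa*s

109.8


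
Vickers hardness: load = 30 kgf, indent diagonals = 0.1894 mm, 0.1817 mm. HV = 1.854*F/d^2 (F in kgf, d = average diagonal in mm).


d_avg = (0.1894+0.1817)/2 = 0.18555 mm
HV = 1.854*30/0.18555^2 = 1616

1616


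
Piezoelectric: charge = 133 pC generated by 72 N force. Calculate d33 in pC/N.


d33 = 133 / 72 = 1.8 pC/N

1.8


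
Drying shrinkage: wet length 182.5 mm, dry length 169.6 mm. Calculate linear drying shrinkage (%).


DS = (182.5 - 169.6) / 182.5 * 100 = 7.07%

7.07


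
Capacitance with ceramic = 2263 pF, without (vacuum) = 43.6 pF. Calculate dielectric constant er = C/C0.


er = 2263 / 43.6 = 51.9

51.9


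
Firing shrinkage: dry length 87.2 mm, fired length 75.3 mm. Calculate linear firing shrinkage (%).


FS = (87.2 - 75.3) / 87.2 * 100 = 13.65%

13.65


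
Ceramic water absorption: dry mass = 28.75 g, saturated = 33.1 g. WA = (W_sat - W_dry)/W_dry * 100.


WA = (33.1 - 28.75) / 28.75 * 100 = 15.13%

15.13


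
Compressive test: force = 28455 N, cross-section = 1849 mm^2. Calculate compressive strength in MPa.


CS = 28455 / 1849 = 15.4 MPa

15.4


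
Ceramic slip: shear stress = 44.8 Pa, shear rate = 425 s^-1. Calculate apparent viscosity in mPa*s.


eta = tau/gamma * 1000 = 44.8/425 * 1000 = 105.4 mPa*s

105.4


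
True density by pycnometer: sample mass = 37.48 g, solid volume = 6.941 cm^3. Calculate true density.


TD = 37.48 / 6.941 = 5.4 g/cm^3

5.4


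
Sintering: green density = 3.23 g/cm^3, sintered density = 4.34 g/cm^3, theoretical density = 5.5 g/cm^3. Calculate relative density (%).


Relative = 4.34 / 5.5 * 100 = 78.9%

78.9


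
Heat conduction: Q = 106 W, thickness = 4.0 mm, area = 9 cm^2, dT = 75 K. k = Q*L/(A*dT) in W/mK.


k = 106*4.0/1000/(9/10000*75) = 6.28 W/mK

6.28


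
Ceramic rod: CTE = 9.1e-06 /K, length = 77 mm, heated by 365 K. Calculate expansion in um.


dL = 9.1e-06 * 77 * 365 * 1000 = 255.756 um

255.756


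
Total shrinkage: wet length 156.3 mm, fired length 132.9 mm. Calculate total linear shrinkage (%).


TS = (156.3 - 132.9) / 156.3 * 100 = 14.97%

14.97


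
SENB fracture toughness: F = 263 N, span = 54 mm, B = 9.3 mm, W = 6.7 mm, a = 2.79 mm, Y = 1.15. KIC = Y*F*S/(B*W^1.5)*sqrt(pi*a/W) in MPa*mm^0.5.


KIC = 1.15*263*54/(9.3*6.7^1.5)*sqrt(pi*2.79/6.7) = 115.82

115.82


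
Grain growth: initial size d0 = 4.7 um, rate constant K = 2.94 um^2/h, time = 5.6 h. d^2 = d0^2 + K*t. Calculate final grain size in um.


d^2 = 4.7^2 + 2.94*5.6 = 38.554
d = sqrt(38.554) = 6.21 um

6.21


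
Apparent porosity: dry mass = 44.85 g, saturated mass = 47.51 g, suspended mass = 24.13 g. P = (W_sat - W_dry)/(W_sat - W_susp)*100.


P = (47.51 - 44.85) / (47.51 - 24.13) * 100 = 2.66 / 23.38 * 100 = 11.4%

11.4


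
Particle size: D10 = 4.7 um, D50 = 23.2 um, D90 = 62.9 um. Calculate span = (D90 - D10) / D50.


Span = (62.9 - 4.7) / 23.2 = 58.2 / 23.2 = 2.509

2.509


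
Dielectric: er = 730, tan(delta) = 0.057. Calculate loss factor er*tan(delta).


Loss = 730 * 0.057 = 41.61

41.61


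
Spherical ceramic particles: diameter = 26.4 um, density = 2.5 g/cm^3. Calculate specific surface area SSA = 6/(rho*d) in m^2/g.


SSA = 6 / (2.5 * 26.4) = 0.091 m^2/g

0.091


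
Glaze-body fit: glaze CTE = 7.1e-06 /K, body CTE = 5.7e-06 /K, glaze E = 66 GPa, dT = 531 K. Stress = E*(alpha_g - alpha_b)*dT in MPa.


Stress = 66*1000*(7.1e-06 - 5.7e-06)*531 = 49.1 MPa

49.1


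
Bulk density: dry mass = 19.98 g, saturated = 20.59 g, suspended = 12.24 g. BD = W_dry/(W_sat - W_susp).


BD = 19.98 / (20.59 - 12.24) = 19.98 / 8.35 = 2.393 g/cm^3

2.393


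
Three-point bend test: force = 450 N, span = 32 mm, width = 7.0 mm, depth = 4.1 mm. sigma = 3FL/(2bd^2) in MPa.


sigma = 3*450*32/(2*7.0*4.1^2) = 183.6 MPa

183.6


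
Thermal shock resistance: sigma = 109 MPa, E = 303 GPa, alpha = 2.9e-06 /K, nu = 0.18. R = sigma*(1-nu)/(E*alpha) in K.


R = 109*(1-0.18)/(303*1000*2.9e-06) = 102 K

102


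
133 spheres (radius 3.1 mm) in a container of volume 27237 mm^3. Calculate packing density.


V_sphere = 4/3*pi*3.1^3 = 124.7882 mm^3
Total V = 133*124.7882 = 16596.8306 mm^3
PD = 16596.8306 / 27237 = 0.609

0.609


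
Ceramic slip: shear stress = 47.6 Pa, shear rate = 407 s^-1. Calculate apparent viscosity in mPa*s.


eta = tau/gamma * 1000 = 47.6/407 * 1000 = 117.0 mPa*s

117.0


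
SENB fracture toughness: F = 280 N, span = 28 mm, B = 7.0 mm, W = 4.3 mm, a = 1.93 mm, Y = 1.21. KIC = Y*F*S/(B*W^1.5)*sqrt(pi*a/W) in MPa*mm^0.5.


KIC = 1.21*280*28/(7.0*4.3^1.5)*sqrt(pi*1.93/4.3) = 180.48

180.48


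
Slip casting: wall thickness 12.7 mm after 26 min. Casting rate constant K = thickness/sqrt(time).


K = 12.7 / sqrt(26) = 12.7 / 5.099 = 2.491 mm/min^0.5

2.491


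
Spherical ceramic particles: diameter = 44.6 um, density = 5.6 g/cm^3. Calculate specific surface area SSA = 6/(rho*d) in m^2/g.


SSA = 6 / (5.6 * 44.6) = 0.024 m^2/g

0.024


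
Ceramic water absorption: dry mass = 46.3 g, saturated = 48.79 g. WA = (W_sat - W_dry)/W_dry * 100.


WA = (48.79 - 46.3) / 46.3 * 100 = 5.38%

5.38


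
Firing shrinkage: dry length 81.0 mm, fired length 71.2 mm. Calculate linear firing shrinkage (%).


FS = (81.0 - 71.2) / 81.0 * 100 = 12.1%

12.1


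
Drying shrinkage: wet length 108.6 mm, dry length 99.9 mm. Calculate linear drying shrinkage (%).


DS = (108.6 - 99.9) / 108.6 * 100 = 8.01%

8.01


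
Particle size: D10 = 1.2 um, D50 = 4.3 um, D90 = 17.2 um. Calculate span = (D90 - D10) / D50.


Span = (17.2 - 1.2) / 4.3 = 16.0 / 4.3 = 3.721

3.721


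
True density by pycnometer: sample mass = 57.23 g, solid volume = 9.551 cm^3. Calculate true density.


TD = 57.23 / 9.551 = 5.992 g/cm^3

5.992


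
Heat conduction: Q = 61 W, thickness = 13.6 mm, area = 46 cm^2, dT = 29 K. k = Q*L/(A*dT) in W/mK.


k = 61*13.6/1000/(46/10000*29) = 6.22 W/mK

6.22


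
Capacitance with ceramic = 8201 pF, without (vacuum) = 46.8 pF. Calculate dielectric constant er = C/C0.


er = 8201 / 46.8 = 175.24

175.24


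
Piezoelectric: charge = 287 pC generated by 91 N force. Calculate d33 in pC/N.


d33 = 287 / 91 = 3.2 pC/N

3.2


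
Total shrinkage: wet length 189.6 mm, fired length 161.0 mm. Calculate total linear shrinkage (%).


TS = (189.6 - 161.0) / 189.6 * 100 = 15.08%

15.08


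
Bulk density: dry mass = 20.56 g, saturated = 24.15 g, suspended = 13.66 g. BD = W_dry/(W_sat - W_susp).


BD = 20.56 / (24.15 - 13.66) = 20.56 / 10.49 = 1.96 g/cm^3

1.96


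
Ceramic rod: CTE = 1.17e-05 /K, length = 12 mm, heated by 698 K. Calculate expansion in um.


dL = 1.17e-05 * 12 * 698 * 1000 = 97.999 um

97.999


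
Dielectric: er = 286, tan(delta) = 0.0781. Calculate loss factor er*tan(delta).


Loss = 286 * 0.0781 = 22.337

22.337


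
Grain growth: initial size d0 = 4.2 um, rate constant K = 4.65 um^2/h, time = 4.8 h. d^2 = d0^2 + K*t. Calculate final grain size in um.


d^2 = 4.2^2 + 4.65*4.8 = 39.96
d = sqrt(39.96) = 6.32 um

6.32


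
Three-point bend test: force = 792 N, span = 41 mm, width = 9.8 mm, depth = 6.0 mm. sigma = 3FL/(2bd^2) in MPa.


sigma = 3*792*41/(2*9.8*6.0^2) = 138.1 MPa

138.1


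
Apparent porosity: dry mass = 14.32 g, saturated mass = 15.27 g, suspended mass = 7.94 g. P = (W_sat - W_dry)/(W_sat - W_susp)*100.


P = (15.27 - 14.32) / (15.27 - 7.94) * 100 = 0.95 / 7.33 * 100 = 13.0%

13.0


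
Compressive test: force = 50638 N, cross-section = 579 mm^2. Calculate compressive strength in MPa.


CS = 50638 / 579 = 87.5 MPa

87.5


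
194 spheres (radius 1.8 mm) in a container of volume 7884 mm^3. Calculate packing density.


V_sphere = 4/3*pi*1.8^3 = 24.429 mm^3
Total V = 194*24.429 = 4739.226 mm^3
PD = 4739.226 / 7884 = 0.601

0.601


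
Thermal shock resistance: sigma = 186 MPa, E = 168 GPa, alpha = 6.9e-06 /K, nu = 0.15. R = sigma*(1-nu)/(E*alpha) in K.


R = 186*(1-0.15)/(168*1000*6.9e-06) = 136 K

136


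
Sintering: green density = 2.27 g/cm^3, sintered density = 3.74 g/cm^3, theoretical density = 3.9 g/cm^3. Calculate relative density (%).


Relative = 3.74 / 3.9 * 100 = 95.9%

95.9


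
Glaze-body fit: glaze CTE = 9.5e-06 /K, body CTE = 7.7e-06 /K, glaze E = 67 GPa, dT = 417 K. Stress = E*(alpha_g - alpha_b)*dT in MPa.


Stress = 67*1000*(9.5e-06 - 7.7e-06)*417 = 50.3 MPa

50.3


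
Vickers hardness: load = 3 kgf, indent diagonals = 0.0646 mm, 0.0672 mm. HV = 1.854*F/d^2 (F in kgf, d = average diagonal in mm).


d_avg = (0.0646+0.0672)/2 = 0.0659 mm
HV = 1.854*3/0.0659^2 = 1281

1281


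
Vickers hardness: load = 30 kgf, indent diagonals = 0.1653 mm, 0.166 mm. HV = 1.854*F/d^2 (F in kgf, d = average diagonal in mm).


d_avg = (0.1653+0.166)/2 = 0.16565 mm
HV = 1.854*30/0.16565^2 = 2027

2027


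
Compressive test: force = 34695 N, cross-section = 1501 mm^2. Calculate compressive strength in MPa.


CS = 34695 / 1501 = 23.1 MPa

23.1


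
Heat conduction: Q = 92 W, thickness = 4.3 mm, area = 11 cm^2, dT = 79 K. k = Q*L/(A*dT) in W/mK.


k = 92*4.3/1000/(11/10000*79) = 4.55 W/mK

4.55


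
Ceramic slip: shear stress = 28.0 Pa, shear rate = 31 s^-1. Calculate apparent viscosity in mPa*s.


eta = tau/gamma * 1000 = 28.0/31 * 1000 = 903.2 mPa*s

903.2


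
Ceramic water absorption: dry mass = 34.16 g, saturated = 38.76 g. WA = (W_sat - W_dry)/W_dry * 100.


WA = (38.76 - 34.16) / 34.16 * 100 = 13.47%

13.47


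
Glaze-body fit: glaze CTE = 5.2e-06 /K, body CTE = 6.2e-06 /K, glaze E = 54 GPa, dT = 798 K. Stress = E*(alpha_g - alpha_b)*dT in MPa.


Stress = 54*1000*(5.2e-06 - 6.2e-06)*798 = -43.1 MPa

-43.1


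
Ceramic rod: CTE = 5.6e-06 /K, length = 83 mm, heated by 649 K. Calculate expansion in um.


dL = 5.6e-06 * 83 * 649 * 1000 = 301.655 um

301.655


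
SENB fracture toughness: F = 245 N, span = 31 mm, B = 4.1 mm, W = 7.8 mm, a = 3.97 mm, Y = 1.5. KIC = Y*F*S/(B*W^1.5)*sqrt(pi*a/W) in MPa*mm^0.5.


KIC = 1.5*245*31/(4.1*7.8^1.5)*sqrt(pi*3.97/7.8) = 161.29

161.29


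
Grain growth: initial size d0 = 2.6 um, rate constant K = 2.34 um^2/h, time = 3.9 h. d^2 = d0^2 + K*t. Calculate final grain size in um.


d^2 = 2.6^2 + 2.34*3.9 = 15.886
d = sqrt(15.886) = 3.99 um

3.99


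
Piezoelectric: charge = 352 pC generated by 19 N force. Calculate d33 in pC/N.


d33 = 352 / 19 = 18.5 pC/N

18.5


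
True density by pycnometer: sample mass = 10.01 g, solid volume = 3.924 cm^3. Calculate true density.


TD = 10.01 / 3.924 = 2.551 g/cm^3

2.551


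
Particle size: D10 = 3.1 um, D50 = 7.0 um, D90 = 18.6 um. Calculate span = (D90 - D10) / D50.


Span = (18.6 - 3.1) / 7.0 = 15.5 / 7.0 = 2.214

2.214


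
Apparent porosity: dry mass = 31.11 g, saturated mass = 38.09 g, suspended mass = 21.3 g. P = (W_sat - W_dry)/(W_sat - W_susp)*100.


P = (38.09 - 31.11) / (38.09 - 21.3) * 100 = 6.98 / 16.79 * 100 = 41.6%

41.6


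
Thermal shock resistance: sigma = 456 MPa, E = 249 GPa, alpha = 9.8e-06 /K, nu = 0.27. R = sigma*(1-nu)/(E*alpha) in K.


R = 456*(1-0.27)/(249*1000*9.8e-06) = 136 K

136


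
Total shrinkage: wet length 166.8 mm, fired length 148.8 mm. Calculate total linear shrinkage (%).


TS = (166.8 - 148.8) / 166.8 * 100 = 10.79%

10.79


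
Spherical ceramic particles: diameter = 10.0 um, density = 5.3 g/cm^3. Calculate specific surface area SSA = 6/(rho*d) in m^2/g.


SSA = 6 / (5.3 * 10.0) = 0.113 m^2/g

0.113


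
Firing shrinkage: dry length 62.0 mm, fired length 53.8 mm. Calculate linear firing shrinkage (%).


FS = (62.0 - 53.8) / 62.0 * 100 = 13.23%

13.23


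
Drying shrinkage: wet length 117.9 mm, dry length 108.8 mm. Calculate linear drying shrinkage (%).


DS = (117.9 - 108.8) / 117.9 * 100 = 7.72%

7.72


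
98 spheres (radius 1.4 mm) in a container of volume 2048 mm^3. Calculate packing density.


V_sphere = 4/3*pi*1.4^3 = 11.494 mm^3
Total V = 98*11.494 = 1126.412 mm^3
PD = 1126.412 / 2048 = 0.55

0.55


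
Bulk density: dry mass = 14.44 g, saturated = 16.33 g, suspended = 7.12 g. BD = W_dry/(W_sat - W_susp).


BD = 14.44 / (16.33 - 7.12) = 14.44 / 9.21 = 1.568 g/cm^3

1.568


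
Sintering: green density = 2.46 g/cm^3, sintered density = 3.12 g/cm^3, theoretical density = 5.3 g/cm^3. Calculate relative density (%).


Relative = 3.12 / 5.3 * 100 = 58.9%

58.9


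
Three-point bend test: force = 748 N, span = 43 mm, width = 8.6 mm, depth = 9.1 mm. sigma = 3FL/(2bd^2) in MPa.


sigma = 3*748*43/(2*8.6*9.1^2) = 67.7 MPa

67.7


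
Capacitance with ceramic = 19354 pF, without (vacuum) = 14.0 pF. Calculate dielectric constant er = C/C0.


er = 19354 / 14.0 = 1382.43

1382.43


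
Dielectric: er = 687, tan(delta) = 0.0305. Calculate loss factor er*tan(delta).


Loss = 687 * 0.0305 = 20.954

20.954


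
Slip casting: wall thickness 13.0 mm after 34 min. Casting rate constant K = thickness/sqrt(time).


K = 13.0 / sqrt(34) = 13.0 / 5.831 = 2.229 mm/min^0.5

2.229


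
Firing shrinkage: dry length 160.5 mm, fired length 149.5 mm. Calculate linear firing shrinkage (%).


FS = (160.5 - 149.5) / 160.5 * 100 = 6.85%

6.85


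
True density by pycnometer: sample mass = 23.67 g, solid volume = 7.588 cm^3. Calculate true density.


TD = 23.67 / 7.588 = 3.119 g/cm^3

3.119


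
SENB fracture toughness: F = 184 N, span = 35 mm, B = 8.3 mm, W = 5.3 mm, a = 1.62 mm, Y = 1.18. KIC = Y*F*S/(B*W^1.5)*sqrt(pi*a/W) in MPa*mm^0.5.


KIC = 1.18*184*35/(8.3*5.3^1.5)*sqrt(pi*1.62/5.3) = 73.53

73.53


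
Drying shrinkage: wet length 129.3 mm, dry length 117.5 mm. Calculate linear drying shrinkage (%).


DS = (129.3 - 117.5) / 129.3 * 100 = 9.13%

9.13


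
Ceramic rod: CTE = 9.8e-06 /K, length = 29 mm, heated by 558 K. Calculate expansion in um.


dL = 9.8e-06 * 29 * 558 * 1000 = 158.584 um

158.584


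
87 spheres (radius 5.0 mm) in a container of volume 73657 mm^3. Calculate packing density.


V_sphere = 4/3*pi*5.0^3 = 523.5988 mm^3
Total V = 87*523.5988 = 45553.0956 mm^3
PD = 45553.0956 / 73657 = 0.618

0.618


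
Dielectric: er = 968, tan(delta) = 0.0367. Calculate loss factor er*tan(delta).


Loss = 968 * 0.0367 = 35.526

35.526


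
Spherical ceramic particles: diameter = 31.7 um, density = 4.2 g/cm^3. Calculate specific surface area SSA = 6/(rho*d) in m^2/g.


SSA = 6 / (4.2 * 31.7) = 0.045 m^2/g

0.045


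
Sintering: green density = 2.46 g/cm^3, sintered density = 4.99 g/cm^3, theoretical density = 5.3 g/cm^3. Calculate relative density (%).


Relative = 4.99 / 5.3 * 100 = 94.2%

94.2


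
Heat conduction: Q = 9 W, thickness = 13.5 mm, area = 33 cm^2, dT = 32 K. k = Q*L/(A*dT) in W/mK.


k = 9*13.5/1000/(33/10000*32) = 1.15 W/mK

1.15


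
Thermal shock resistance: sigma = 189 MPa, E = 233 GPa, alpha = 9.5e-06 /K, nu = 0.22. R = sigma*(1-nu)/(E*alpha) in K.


R = 189*(1-0.22)/(233*1000*9.5e-06) = 67 K

67


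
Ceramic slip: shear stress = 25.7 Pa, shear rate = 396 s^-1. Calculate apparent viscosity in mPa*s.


eta = tau/gamma * 1000 = 25.7/396 * 1000 = 64.9 mPa*s

64.9


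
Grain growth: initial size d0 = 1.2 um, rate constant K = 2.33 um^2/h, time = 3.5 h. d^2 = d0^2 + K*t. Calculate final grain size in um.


d^2 = 1.2^2 + 2.33*3.5 = 9.595
d = sqrt(9.595) = 3.1 um

3.1


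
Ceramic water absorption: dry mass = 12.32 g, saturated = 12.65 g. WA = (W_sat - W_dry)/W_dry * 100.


WA = (12.65 - 12.32) / 12.32 * 100 = 2.68%

2.68


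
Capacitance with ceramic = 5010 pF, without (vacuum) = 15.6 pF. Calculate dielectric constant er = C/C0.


er = 5010 / 15.6 = 321.15

321.15


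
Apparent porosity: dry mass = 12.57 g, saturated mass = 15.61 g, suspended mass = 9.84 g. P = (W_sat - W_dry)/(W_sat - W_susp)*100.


P = (15.61 - 12.57) / (15.61 - 9.84) * 100 = 3.04 / 5.77 * 100 = 52.7%

52.7


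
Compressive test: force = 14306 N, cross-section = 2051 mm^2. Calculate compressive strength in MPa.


CS = 14306 / 2051 = 7.0 MPa

7.0


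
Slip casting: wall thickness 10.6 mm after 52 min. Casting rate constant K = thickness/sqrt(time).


K = 10.6 / sqrt(52) = 10.6 / 7.2111 = 1.47 mm/min^0.5

1.47


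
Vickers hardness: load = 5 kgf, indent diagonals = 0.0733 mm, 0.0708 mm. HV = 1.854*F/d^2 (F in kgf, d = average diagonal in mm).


d_avg = (0.0733+0.0708)/2 = 0.07205 mm
HV = 1.854*5/0.07205^2 = 1786

1786


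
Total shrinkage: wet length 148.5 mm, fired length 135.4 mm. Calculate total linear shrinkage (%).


TS = (148.5 - 135.4) / 148.5 * 100 = 8.82%

8.82
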